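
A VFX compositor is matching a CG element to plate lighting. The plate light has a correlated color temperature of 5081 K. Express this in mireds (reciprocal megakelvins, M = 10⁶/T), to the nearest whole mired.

M = 10⁶ / 5081 = 196.812 → 197 mireds.

197 mireds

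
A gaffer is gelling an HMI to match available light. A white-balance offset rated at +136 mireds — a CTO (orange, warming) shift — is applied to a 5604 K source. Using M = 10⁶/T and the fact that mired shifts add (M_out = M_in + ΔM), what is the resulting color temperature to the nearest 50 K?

3200 K

M_in = 10⁶/5604 = 178.44 mireds.
M_out = 178.44 + (+136) = 314.44 mireds.
T_out = 10⁶/314.44 = 3180.2 K → 3200 K.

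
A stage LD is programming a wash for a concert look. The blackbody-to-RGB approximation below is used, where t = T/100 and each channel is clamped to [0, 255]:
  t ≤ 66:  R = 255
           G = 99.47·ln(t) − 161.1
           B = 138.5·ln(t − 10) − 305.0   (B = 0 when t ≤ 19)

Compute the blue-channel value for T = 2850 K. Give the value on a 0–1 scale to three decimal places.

0.389

t = 2850/100 = 28.5; the t ≤ 66 branch applies.
B = 138.5·ln(28.5 − 10) − 305.0 = 138.5·ln 18.5 − 305.0 = 138.5·2.9178 − 305.0 = 99.111.
On a 0–1 scale: 99.111/255 = 0.3887 → 0.389.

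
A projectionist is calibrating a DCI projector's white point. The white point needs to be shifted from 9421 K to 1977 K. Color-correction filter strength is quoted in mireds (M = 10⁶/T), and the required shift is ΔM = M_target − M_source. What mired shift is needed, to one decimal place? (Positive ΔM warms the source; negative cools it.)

+399.7 mireds

M_source = 10⁶/9421 = 106.146; M_target = 10⁶/1977 = 505.817.
ΔM = 505.817 − 106.146 = 399.671 → +399.7 mireds, a warming shift.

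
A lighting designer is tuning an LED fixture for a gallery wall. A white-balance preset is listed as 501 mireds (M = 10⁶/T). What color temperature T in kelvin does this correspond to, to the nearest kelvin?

T = 10⁶ / 501 = 1996.01 K → 1996 K.

1996 K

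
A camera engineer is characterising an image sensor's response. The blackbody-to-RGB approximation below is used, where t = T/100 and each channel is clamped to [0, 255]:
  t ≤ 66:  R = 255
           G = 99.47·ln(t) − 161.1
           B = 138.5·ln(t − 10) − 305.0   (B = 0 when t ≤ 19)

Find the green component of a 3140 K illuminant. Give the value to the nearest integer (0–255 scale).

t = 3140/100 = 31.4; the t ≤ 66 branch applies.
G = 99.47·ln 31.4 − 161.1 = 99.47·3.4468 − 161.1 = 181.754.
Rounded: 182.

182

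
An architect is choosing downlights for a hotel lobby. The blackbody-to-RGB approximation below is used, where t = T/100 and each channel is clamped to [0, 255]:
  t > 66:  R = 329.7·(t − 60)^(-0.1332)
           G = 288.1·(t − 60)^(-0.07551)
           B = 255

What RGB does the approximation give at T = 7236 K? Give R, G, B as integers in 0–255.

t = 7236/100 = 72.36; the t > 66 branch applies.
R = 329.7·(72.36 − 60)^(-0.1332) = 329.7·12.36^(-0.1332) = 329.7·0.71539 = 235.864.
G = 288.1·(72.36 − 60)^(-0.07551) = 288.1·12.36^(-0.07551) = 288.1·0.82707 = 238.279.
B = 255 by definition for t > 66.
Rounded: (236, 238, 255).

R=236, G=238, B=255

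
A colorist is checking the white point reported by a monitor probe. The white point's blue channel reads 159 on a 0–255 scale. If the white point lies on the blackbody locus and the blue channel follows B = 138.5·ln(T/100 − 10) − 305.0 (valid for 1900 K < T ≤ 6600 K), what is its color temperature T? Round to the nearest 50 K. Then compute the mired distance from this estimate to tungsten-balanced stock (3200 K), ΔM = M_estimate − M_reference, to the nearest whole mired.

-53 mireds

ln(t − 10) = (159 + 305.0) / 138.5 = 3.3502.
t − 10 = e^3.3502 = 28.508, so t = 38.508.
T = 100·t = 3851 K → 3850 K to the nearest 50 K.
M_estimate = 10⁶/3850 = 259.74; M_reference = 10⁶/3200 = 312.50.
ΔM = 259.74 − 312.50 = -52.76 → -53 mireds.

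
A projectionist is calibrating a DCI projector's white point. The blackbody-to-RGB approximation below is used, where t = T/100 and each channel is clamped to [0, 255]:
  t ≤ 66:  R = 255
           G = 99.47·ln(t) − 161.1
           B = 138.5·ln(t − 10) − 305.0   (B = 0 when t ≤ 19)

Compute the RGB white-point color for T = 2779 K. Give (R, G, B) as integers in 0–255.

(255, 170, 94)

t = 2779/100 = 27.79; the t ≤ 66 branch applies.
R = 255 by definition for t ≤ 66.
G = 99.47·ln 27.79 − 161.1 = 99.47·3.3247 − 161.1 = 169.606.
B = 138.5·ln(27.79 − 10) − 305.0 = 138.5·ln 17.79 − 305.0 = 138.5·2.8786 − 305.0 = 93.691.
Rounded: (255, 170, 94).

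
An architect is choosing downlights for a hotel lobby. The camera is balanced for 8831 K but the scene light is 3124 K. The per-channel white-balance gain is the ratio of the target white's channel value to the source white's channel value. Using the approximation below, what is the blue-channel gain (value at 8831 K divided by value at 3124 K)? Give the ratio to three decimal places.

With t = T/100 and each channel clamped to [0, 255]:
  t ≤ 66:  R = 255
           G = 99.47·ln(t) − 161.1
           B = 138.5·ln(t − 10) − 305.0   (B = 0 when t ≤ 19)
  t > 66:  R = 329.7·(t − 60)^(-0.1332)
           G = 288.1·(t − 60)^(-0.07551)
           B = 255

2.157

At 3124 K (t = 31.24):
  B = 138.5·ln(31.24 − 10) − 305.0 = 138.5·ln 21.24 − 305.0 = 138.5·3.0559 − 305.0 = 118.240.
At 8831 K (t = 88.31):
  B = 255 by definition for t > 66.
Gain = 255.000 / 118.240 = 2.1566 → 2.157.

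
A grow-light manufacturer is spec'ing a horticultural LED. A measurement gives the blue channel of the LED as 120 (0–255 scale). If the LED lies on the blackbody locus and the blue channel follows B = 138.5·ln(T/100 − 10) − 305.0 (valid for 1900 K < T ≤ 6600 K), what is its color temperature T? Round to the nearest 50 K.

3150 K

ln(t − 10) = (120 + 305.0) / 138.5 = 3.0686.
t − 10 = e^3.0686 = 21.512, so t = 31.512.
T = 100·t = 3151 K → 3150 K to the nearest 50 K.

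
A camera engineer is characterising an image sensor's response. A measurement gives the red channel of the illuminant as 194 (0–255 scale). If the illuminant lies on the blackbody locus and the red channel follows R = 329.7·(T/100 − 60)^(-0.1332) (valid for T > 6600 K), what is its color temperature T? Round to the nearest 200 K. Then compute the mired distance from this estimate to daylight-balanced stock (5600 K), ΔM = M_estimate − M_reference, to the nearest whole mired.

-91 mireds

(t − 60)^(-0.1332) = 194/329.7 = 0.58841.
t − 60 = 0.58841^(1/-0.1332) = 0.58841^(-7.508) = 53.593, so t = 113.593.
T = 100·t = 11359 K → 11400 K to the nearest 200 K.
M_estimate = 10⁶/11400 = 87.72; M_reference = 10⁶/5600 = 178.57.
ΔM = 87.72 − 178.57 = -90.85 → -91 mireds.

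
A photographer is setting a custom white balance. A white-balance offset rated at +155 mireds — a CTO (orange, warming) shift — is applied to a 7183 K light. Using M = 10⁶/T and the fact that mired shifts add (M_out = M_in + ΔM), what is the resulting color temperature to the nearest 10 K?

M_in = 10⁶/7183 = 139.22 mireds.
M_out = 139.22 + (+155) = 294.22 mireds.
T_out = 10⁶/294.22 = 3398.8 K → 3400 K.

3400 K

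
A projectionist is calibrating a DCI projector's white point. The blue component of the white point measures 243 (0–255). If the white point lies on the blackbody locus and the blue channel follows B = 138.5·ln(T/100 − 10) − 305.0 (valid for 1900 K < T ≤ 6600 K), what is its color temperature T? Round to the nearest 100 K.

ln(t − 10) = (243 + 305.0) / 138.5 = 3.9567.
t − 10 = e^3.9567 = 52.283, so t = 62.283.
T = 100·t = 6228 K → 6200 K to the nearest 100 K.

6200 K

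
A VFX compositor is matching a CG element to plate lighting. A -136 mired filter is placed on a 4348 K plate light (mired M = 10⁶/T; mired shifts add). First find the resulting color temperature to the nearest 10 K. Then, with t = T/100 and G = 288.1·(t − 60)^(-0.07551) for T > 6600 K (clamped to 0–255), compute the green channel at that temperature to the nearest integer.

216

M_in = 10⁶/4348 = 229.99; M_out = 229.99 + (-136) = 93.99.
T_out = 10⁶/93.99 = 10639.3 K → 10640 K; t = 106.4.
G = 288.1·(106.4 − 60)^(-0.07551) = 288.1·46.4^(-0.07551) = 288.1·0.74845 = 215.628.
Rounded: 216.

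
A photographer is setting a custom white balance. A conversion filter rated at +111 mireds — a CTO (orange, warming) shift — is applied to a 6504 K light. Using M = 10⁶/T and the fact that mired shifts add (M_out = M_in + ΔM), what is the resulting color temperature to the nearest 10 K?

M_in = 10⁶/6504 = 153.75 mireds.
M_out = 153.75 + (+111) = 264.75 mireds.
T_out = 10⁶/264.75 = 3777.1 K → 3780 K.

3780 K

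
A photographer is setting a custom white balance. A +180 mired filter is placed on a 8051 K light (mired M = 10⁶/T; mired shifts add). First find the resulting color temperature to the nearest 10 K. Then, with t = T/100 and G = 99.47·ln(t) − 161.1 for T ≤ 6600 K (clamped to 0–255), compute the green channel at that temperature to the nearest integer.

M_in = 10⁶/8051 = 124.21; M_out = 124.21 + (+180) = 304.21.
T_out = 10⁶/304.21 = 3287.2 K → 3290 K; t = 32.9.
G = 99.47·ln 32.9 − 161.1 = 99.47·3.4935 − 161.1 = 186.396.
Rounded: 186.

186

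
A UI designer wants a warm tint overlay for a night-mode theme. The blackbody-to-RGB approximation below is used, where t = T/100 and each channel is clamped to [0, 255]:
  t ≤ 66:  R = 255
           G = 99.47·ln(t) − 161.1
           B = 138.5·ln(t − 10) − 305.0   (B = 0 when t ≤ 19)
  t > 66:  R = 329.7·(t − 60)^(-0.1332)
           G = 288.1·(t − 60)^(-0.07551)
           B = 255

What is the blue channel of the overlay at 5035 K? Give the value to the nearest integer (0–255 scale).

t = 5035/100 = 50.35; the t ≤ 66 branch applies.
B = 138.5·ln(50.35 − 10) − 305.0 = 138.5·ln 40.35 − 305.0 = 138.5·3.6976 − 305.0 = 207.116.
Rounded: 207.

207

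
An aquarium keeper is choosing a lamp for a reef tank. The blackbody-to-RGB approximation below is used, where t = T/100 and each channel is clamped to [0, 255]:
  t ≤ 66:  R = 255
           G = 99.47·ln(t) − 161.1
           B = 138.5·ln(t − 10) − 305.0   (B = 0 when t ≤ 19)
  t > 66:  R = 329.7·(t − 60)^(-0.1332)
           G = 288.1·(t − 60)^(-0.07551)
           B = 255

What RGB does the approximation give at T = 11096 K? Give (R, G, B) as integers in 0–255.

(195, 214, 255)

t = 11096/100 = 110.96; the t > 66 branch applies.
R = 329.7·(110.96 − 60)^(-0.1332) = 329.7·50.96^(-0.1332) = 329.7·0.59238 = 195.306.
G = 288.1·(110.96 − 60)^(-0.07551) = 288.1·50.96^(-0.07551) = 288.1·0.74317 = 214.107.
B = 255 by definition for t > 66.
Rounded: (195, 214, 255).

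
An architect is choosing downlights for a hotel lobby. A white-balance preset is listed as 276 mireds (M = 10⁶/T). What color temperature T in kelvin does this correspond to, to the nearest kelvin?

T = 10⁶ / 276 = 3623.19 K → 3623 K.

3623 K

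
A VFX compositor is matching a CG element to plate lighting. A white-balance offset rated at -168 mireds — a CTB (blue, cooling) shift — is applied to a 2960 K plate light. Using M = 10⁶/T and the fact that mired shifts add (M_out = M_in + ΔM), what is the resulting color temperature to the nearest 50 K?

5900 K

M_in = 10⁶/2960 = 337.84 mireds.
M_out = 337.84 + (-168) = 169.84 mireds.
T_out = 10⁶/169.84 = 5888.0 K → 5900 K.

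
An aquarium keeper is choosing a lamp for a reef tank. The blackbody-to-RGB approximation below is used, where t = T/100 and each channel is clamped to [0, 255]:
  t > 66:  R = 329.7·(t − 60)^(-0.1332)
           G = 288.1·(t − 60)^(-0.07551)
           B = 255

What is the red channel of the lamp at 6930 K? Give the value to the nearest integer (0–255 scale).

t = 6930/100 = 69.3; the t > 66 branch applies.
R = 329.7·(69.3 − 60)^(-0.1332) = 329.7·9.3^(-0.1332) = 329.7·0.74302 = 244.972.
Rounded: 245.

245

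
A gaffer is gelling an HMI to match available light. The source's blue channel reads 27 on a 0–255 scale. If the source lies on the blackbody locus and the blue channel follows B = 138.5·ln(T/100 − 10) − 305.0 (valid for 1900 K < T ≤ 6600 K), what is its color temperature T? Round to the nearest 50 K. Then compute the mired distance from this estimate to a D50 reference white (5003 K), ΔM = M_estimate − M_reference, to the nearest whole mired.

+276 mireds

ln(t − 10) = (27 + 305.0) / 138.5 = 2.3971.
t − 10 = e^2.3971 = 10.991, so t = 20.991.
T = 100·t = 2099 K → 2100 K to the nearest 50 K.
M_estimate = 10⁶/2100 = 476.19; M_reference = 10⁶/5003 = 199.88.
ΔM = 476.19 − 199.88 = 276.31 → +276 mireds.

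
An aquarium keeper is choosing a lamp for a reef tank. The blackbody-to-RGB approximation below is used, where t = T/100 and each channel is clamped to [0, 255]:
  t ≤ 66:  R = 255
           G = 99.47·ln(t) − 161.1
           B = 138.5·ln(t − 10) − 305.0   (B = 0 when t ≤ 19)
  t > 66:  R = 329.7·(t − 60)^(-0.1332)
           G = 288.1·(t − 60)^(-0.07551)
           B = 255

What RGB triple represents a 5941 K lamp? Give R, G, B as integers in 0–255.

t = 5941/100 = 59.41; the t ≤ 66 branch applies.
R = 255 by definition for t ≤ 66.
G = 99.47·ln 59.41 − 161.1 = 99.47·4.0845 − 161.1 = 245.181.
B = 138.5·ln(59.41 − 10) − 305.0 = 138.5·ln 49.41 − 305.0 = 138.5·3.9002 − 305.0 = 235.171.
Rounded: (255, 245, 235).

R=255, G=245, B=235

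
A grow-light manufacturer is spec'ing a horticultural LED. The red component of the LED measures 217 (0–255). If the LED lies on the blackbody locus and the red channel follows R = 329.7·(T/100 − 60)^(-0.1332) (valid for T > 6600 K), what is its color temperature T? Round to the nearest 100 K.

8300 K

(t − 60)^(-0.1332) = 217/329.7 = 0.65817.
t − 60 = 0.65817^(1/-0.1332) = 0.65817^(-7.508) = 23.110, so t = 83.110.
T = 100·t = 8311 K → 8300 K to the nearest 100 K.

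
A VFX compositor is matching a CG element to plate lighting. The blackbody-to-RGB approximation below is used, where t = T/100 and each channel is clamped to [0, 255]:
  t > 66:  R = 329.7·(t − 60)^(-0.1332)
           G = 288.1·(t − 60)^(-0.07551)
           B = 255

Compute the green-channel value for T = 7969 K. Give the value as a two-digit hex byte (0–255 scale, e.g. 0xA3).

0xE6

t = 7969/100 = 79.69; the t > 66 branch applies.
G = 288.1·(79.69 − 60)^(-0.07551) = 288.1·19.69^(-0.07551) = 288.1·0.79849 = 230.046.
Rounded: 230; in hex, 0xE6.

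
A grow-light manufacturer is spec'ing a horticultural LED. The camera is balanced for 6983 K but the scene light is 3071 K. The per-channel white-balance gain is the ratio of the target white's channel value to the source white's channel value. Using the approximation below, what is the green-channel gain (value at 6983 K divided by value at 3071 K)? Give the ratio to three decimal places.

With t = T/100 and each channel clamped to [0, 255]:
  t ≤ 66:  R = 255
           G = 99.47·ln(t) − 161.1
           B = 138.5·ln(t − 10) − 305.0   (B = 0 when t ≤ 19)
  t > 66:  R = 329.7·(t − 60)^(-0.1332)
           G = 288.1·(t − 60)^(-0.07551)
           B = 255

1.350

At 3071 K (t = 30.71):
  G = 99.47·ln 30.71 − 161.1 = 99.47·3.4246 − 161.1 = 179.544.
At 6983 K (t = 69.83):
  G = 288.1·(69.83 − 60)^(-0.07551) = 288.1·9.83^(-0.07551) = 288.1·0.84150 = 242.435.
Gain = 242.435 / 179.544 = 1.3503 → 1.350.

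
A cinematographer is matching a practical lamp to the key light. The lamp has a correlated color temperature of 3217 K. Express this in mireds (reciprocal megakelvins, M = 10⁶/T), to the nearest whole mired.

M = 10⁶ / 3217 = 310.849 → 311 mireds.

311 mireds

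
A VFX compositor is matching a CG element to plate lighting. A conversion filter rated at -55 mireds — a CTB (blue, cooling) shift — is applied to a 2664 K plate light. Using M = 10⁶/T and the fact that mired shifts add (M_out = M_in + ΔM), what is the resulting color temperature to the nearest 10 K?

3120 K

M_in = 10⁶/2664 = 375.38 mireds.
M_out = 375.38 + (-55) = 320.38 mireds.
T_out = 10⁶/320.38 = 3121.3 K → 3120 K.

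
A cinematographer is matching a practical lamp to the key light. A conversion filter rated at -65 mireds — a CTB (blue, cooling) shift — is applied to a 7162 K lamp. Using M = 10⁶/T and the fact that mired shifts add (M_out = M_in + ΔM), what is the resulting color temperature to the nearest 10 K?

M_in = 10⁶/7162 = 139.63 mireds.
M_out = 139.63 + (-65) = 74.63 mireds.
T_out = 10⁶/74.63 = 13400.2 K → 13400 K.

13400 K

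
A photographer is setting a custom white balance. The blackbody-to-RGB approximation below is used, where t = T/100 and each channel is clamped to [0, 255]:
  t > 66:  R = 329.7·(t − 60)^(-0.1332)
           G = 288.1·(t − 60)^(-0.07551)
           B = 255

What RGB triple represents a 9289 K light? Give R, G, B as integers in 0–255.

t = 9289/100 = 92.89; the t > 66 branch applies.
R = 329.7·(92.89 − 60)^(-0.1332) = 329.7·32.89^(-0.1332) = 329.7·0.62795 = 207.036.
G = 288.1·(92.89 − 60)^(-0.07551) = 288.1·32.89^(-0.07551) = 288.1·0.76815 = 221.304.
B = 255 by definition for t > 66.
Rounded: (207, 221, 255).

R=207, G=221, B=255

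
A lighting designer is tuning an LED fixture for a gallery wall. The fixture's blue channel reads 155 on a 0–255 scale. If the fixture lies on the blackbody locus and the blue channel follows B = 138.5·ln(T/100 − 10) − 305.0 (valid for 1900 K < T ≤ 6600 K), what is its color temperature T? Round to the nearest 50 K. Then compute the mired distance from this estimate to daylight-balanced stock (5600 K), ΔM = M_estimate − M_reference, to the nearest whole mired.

ln(t − 10) = (155 + 305.0) / 138.5 = 3.3213.
t − 10 = e^3.3213 = 27.696, so t = 37.696.
T = 100·t = 3770 K → 3750 K to the nearest 50 K.
M_estimate = 10⁶/3750 = 266.67; M_reference = 10⁶/5600 = 178.57.
ΔM = 266.67 − 178.57 = 88.10 → +88 mireds.

+88 mireds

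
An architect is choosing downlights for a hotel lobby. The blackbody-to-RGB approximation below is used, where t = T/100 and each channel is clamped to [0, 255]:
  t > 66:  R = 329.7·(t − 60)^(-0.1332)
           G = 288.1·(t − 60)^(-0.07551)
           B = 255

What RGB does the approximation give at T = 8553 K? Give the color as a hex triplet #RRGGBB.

#D6E2FF

t = 8553/100 = 85.53; the t > 66 branch applies.
R = 329.7·(85.53 − 60)^(-0.1332) = 329.7·25.53^(-0.1332) = 329.7·0.64950 = 214.141.
G = 288.1·(85.53 − 60)^(-0.07551) = 288.1·25.53^(-0.07551) = 288.1·0.78299 = 225.578.
B = 255 by definition for t > 66.
Rounded: (214, 226, 255).
In hex: #D6E2FF.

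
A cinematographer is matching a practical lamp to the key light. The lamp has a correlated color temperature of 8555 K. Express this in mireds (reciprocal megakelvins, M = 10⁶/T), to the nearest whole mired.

M = 10⁶ / 8555 = 116.891 → 117 mireds.

117 mireds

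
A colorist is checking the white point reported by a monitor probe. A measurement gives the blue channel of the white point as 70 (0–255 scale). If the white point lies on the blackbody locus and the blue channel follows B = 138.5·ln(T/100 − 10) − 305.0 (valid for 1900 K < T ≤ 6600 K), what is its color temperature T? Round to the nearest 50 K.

2500 K

ln(t − 10) = (70 + 305.0) / 138.5 = 2.7076.
t − 10 = e^2.7076 = 14.993, so t = 24.993.
T = 100·t = 2499 K → 2500 K to the nearest 50 K.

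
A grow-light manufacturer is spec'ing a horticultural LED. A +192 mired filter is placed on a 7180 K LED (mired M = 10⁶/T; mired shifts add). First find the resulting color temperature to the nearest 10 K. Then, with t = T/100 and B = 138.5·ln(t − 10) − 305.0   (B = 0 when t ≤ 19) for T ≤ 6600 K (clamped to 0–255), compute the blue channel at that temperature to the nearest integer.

111

M_in = 10⁶/7180 = 139.28; M_out = 139.28 + (+192) = 331.28.
T_out = 10⁶/331.28 = 3018.6 K → 3020 K; t = 30.2.
B = 138.5·ln(30.2 − 10) − 305.0 = 138.5·ln 20.2 − 305.0 = 138.5·3.0057 − 305.0 = 111.287.
Rounded: 111.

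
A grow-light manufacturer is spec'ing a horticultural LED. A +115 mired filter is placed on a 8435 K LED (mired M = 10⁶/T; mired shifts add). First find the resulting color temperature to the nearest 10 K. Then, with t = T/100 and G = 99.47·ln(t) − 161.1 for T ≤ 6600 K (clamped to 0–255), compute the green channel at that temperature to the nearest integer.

213

M_in = 10⁶/8435 = 118.55; M_out = 118.55 + (+115) = 233.55.
T_out = 10⁶/233.55 = 4281.7 K → 4280 K; t = 42.8.
G = 99.47·ln 42.8 − 161.1 = 99.47·3.7565 − 161.1 = 212.563.
Rounded: 213.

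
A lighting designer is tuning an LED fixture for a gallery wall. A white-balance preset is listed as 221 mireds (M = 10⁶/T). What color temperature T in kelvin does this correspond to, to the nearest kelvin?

4525 K

T = 10⁶ / 221 = 4524.89 K → 4525 K.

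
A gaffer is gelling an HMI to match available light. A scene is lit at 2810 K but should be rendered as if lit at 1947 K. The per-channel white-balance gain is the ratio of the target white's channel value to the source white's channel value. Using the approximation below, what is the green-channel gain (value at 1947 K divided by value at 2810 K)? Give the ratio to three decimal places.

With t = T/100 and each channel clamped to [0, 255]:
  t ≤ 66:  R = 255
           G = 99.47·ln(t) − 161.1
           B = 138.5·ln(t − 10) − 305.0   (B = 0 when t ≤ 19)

0.786

At 2810 K (t = 28.1):
  G = 99.47·ln 28.1 − 161.1 = 99.47·3.3358 − 161.1 = 170.709.
At 1947 K (t = 19.47):
  G = 99.47·ln 19.47 − 161.1 = 99.47·2.9689 − 161.1 = 134.214.
Gain = 134.214 / 170.709 = 0.7862 → 0.786.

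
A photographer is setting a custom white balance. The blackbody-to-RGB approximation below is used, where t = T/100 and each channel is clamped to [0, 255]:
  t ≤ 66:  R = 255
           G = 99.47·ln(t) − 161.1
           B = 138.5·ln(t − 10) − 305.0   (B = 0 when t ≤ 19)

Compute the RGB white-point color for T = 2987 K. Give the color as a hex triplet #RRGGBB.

t = 2987/100 = 29.87; the t ≤ 66 branch applies.
R = 255 by definition for t ≤ 66.
G = 99.47·ln 29.87 − 161.1 = 99.47·3.3969 − 161.1 = 176.785.
B = 138.5·ln(29.87 − 10) − 305.0 = 138.5·ln 19.87 − 305.0 = 138.5·2.9892 − 305.0 = 109.006.
Rounded: (255, 177, 109).
In hex: #FFB16D.

#FFB16D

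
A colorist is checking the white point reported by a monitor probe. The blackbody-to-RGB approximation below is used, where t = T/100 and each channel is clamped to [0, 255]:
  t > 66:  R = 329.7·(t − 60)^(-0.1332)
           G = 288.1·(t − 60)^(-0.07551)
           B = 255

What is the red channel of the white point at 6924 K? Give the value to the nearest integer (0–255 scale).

t = 6924/100 = 69.24; the t > 66 branch applies.
R = 329.7·(69.24 − 60)^(-0.1332) = 329.7·9.24^(-0.1332) = 329.7·0.74366 = 245.184.
Rounded: 245.

245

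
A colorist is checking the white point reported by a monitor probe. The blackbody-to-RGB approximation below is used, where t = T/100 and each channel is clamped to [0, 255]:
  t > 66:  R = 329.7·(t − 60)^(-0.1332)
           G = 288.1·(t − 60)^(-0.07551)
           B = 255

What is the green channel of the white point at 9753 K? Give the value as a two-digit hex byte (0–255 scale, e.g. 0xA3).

0xDB

t = 9753/100 = 97.53; the t > 66 branch applies.
G = 288.1·(97.53 − 60)^(-0.07551) = 288.1·37.53^(-0.07551) = 288.1·0.76053 = 219.110.
Rounded: 219; in hex, 0xDB.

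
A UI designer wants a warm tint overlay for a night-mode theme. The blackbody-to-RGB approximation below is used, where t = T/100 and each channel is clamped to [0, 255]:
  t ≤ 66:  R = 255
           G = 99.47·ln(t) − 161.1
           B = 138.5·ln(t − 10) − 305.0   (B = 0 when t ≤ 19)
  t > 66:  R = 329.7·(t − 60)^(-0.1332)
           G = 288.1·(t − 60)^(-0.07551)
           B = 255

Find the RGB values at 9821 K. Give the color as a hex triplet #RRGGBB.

#CBDBFF

t = 9821/100 = 98.21; the t > 66 branch applies.
R = 329.7·(98.21 − 60)^(-0.1332) = 329.7·38.21^(-0.1332) = 329.7·0.61554 = 202.942.
G = 288.1·(98.21 − 60)^(-0.07551) = 288.1·38.21^(-0.07551) = 288.1·0.75950 = 218.813.
B = 255 by definition for t > 66.
Rounded: (203, 219, 255).
In hex: #CBDBFF.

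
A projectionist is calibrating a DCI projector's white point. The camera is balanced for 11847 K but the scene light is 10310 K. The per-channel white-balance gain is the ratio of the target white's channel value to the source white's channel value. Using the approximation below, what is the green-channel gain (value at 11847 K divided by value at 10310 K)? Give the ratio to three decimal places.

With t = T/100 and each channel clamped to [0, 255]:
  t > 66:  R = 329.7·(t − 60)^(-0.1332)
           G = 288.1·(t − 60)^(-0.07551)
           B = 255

At 10310 K (t = 103.1):
  G = 288.1·(103.1 − 60)^(-0.07551) = 288.1·43.1^(-0.07551) = 288.1·0.75263 = 216.832.
At 11847 K (t = 118.47):
  G = 288.1·(118.47 − 60)^(-0.07551) = 288.1·58.47^(-0.07551) = 288.1·0.73549 = 211.896.
Gain = 211.896 / 216.832 = 0.9772 → 0.977.

0.977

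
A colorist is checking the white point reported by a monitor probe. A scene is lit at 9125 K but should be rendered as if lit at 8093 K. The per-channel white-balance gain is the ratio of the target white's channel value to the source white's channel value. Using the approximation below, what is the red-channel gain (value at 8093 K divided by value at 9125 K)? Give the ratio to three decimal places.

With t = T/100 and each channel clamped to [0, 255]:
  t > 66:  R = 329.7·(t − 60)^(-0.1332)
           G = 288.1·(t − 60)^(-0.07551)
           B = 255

1.055

At 9125 K (t = 91.25):
  R = 329.7·(91.25 − 60)^(-0.1332) = 329.7·31.25^(-0.1332) = 329.7·0.63225 = 208.451.
At 8093 K (t = 80.93):
  R = 329.7·(80.93 − 60)^(-0.1332) = 329.7·20.93^(-0.1332) = 329.7·0.66692 = 219.883.
Gain = 219.883 / 208.451 = 1.0548 → 1.055.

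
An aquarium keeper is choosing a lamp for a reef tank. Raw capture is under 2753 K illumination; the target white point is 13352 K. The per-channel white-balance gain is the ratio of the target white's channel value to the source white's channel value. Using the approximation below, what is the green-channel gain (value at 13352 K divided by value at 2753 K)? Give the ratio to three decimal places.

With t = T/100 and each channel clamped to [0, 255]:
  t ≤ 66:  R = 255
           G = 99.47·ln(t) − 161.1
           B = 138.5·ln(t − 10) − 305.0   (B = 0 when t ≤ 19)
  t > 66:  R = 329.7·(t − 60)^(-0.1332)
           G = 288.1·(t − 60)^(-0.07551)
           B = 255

1.235

At 2753 K (t = 27.53):
  G = 99.47·ln 27.53 − 161.1 = 99.47·3.3153 − 161.1 = 168.671.
At 13352 K (t = 133.52):
  G = 288.1·(133.52 − 60)^(-0.07551) = 288.1·73.52^(-0.07551) = 288.1·0.72288 = 208.262.
Gain = 208.262 / 168.671 = 1.2347 → 1.235.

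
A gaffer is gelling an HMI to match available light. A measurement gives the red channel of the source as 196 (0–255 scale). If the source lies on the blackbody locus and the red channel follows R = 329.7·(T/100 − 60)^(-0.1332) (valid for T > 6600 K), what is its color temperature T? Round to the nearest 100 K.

11000 K

(t − 60)^(-0.1332) = 196/329.7 = 0.59448.
t − 60 = 0.59448^(1/-0.1332) = 0.59448^(-7.508) = 49.621, so t = 109.621.
T = 100·t = 10962 K → 11000 K to the nearest 100 K.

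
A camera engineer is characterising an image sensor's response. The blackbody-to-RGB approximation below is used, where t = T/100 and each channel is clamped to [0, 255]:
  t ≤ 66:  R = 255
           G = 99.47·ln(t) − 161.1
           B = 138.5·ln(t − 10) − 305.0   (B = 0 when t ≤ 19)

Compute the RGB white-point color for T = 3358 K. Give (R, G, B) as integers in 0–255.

t = 3358/100 = 33.58; the t ≤ 66 branch applies.
R = 255 by definition for t ≤ 66.
G = 99.47·ln 33.58 − 161.1 = 99.47·3.5139 − 161.1 = 188.431.
B = 138.5·ln(33.58 − 10) − 305.0 = 138.5·ln 23.58 − 305.0 = 138.5·3.1604 − 305.0 = 132.715.
Rounded: (255, 188, 133).

(255, 188, 133)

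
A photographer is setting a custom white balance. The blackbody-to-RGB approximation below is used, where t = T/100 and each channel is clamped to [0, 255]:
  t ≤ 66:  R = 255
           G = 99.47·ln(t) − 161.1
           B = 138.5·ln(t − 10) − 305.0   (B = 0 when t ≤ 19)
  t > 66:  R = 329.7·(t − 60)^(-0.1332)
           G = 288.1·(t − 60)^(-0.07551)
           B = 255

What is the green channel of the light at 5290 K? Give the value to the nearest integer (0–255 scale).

t = 5290/100 = 52.9; the t ≤ 66 branch applies.
G = 99.47·ln 52.9 − 161.1 = 99.47·3.9684 − 161.1 = 233.637.
Rounded: 234.

234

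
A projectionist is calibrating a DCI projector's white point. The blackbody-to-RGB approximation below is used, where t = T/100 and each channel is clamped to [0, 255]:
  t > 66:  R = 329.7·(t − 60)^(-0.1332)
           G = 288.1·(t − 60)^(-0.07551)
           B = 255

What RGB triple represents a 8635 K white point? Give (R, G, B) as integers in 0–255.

(213, 225, 255)

t = 8635/100 = 86.35; the t > 66 branch applies.
R = 329.7·(86.35 − 60)^(-0.1332) = 329.7·26.35^(-0.1332) = 329.7·0.64677 = 213.241.
G = 288.1·(86.35 − 60)^(-0.07551) = 288.1·26.35^(-0.07551) = 288.1·0.78112 = 225.040.
B = 255 by definition for t > 66.
Rounded: (213, 225, 255).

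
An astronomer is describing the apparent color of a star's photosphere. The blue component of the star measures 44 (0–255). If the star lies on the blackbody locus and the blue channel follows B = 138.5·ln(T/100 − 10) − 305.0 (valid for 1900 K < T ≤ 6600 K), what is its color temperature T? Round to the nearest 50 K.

ln(t − 10) = (44 + 305.0) / 138.5 = 2.5199.
t − 10 = e^2.5199 = 12.427, so t = 22.427.
T = 100·t = 2243 K → 2250 K to the nearest 50 K.

2250 K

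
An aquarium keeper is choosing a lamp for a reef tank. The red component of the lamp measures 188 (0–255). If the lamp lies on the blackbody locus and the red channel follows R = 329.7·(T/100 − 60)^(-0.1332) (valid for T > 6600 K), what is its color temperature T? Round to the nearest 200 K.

12800 K

(t − 60)^(-0.1332) = 188/329.7 = 0.57022.
t − 60 = 0.57022^(1/-0.1332) = 0.57022^(-7.508) = 67.848, so t = 127.848.
T = 100·t = 12785 K → 12800 K to the nearest 200 K.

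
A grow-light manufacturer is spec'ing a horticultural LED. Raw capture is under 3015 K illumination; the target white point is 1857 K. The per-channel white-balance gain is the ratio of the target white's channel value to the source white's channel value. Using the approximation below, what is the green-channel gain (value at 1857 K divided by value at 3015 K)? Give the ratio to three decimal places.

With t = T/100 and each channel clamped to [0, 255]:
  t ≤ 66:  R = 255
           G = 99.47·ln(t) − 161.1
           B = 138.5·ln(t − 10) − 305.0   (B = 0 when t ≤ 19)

At 3015 K (t = 30.15):
  G = 99.47·ln 30.15 − 161.1 = 99.47·3.4062 − 161.1 = 177.713.
At 1857 K (t = 18.57):
  G = 99.47·ln 18.57 − 161.1 = 99.47·2.9215 − 161.1 = 129.506.
Gain = 129.506 / 177.713 = 0.7287 → 0.729.

0.729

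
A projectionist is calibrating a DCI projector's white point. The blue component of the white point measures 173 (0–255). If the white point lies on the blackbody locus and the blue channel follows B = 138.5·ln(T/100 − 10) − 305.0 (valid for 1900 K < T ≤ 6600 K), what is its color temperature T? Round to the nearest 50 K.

4150 K

ln(t − 10) = (173 + 305.0) / 138.5 = 3.4513.
t − 10 = e^3.4513 = 31.540, so t = 41.540.
T = 100·t = 4154 K → 4150 K to the nearest 50 K.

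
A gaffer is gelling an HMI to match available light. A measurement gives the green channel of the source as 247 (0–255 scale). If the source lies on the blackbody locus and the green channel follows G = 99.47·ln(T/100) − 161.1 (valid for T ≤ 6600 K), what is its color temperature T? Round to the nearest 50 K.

6050 K

ln t = (247 + 161.1) / 99.47 = 4.1027.
t = e^4.1027 = 60.506.
T = 100·t = 6051 K → 6050 K to the nearest 50 K.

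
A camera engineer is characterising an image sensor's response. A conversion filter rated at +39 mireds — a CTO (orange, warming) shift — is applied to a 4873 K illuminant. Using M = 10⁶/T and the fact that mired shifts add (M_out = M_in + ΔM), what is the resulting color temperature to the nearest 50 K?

M_in = 10⁶/4873 = 205.21 mireds.
M_out = 205.21 + (+39) = 244.21 mireds.
T_out = 10⁶/244.21 = 4094.8 K → 4100 K.

4100 K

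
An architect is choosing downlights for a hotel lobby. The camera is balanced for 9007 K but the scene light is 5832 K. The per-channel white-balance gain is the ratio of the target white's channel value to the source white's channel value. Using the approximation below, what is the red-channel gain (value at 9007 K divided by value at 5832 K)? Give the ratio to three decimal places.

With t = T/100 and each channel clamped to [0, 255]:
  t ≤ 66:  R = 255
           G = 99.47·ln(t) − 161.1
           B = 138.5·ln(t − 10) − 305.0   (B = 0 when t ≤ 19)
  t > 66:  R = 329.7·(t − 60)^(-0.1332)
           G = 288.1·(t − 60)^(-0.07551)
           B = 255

At 5832 K (t = 58.32):
  R = 255 by definition for t ≤ 66.
At 9007 K (t = 90.07):
  R = 329.7·(90.07 − 60)^(-0.1332) = 329.7·30.07^(-0.1332) = 329.7·0.63550 = 209.523.
Gain = 209.523 / 255.000 = 0.8217 → 0.822.

0.822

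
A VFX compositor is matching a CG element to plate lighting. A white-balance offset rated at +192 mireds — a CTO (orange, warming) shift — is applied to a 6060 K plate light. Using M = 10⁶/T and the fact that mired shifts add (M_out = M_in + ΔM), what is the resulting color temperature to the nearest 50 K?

M_in = 10⁶/6060 = 165.02 mireds.
M_out = 165.02 + (+192) = 357.02 mireds.
T_out = 10⁶/357.02 = 2801.0 K → 2800 K.

2800 K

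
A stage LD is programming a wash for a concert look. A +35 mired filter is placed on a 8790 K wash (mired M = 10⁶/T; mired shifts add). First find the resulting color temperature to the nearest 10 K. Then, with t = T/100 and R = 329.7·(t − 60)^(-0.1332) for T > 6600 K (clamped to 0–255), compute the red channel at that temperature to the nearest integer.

253

M_in = 10⁶/8790 = 113.77; M_out = 113.77 + (+35) = 148.77.
T_out = 10⁶/148.77 = 6722.0 K → 6720 K; t = 67.2.
R = 329.7·(67.2 − 60)^(-0.1332) = 329.7·7.2^(-0.1332) = 329.7·0.76878 = 253.467.
Rounded: 253.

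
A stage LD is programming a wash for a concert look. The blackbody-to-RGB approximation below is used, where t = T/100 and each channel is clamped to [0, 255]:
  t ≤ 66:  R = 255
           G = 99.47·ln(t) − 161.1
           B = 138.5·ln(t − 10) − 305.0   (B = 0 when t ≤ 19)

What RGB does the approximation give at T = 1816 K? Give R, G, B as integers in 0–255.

R=255, G=127, B=0

t = 1816/100 = 18.16; the t ≤ 66 branch applies.
R = 255 by definition for t ≤ 66.
G = 99.47·ln 18.16 − 161.1 = 99.47·2.8992 − 161.1 = 127.286.
t = 18.16 ≤ 19, so B = 0.
Rounded: (255, 127, 0).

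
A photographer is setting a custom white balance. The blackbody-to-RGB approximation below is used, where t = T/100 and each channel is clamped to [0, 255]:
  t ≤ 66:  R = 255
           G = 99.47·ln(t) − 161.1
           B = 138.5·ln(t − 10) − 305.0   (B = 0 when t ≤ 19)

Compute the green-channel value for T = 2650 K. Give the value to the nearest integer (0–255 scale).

165

t = 2650/100 = 26.5; the t ≤ 66 branch applies.
G = 99.47·ln 26.5 − 161.1 = 99.47·3.2771 − 161.1 = 164.878.
Rounded: 165.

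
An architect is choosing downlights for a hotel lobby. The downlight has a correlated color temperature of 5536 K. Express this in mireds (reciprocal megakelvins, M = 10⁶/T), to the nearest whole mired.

M = 10⁶ / 5536 = 180.636 → 181 mireds.

181 mireds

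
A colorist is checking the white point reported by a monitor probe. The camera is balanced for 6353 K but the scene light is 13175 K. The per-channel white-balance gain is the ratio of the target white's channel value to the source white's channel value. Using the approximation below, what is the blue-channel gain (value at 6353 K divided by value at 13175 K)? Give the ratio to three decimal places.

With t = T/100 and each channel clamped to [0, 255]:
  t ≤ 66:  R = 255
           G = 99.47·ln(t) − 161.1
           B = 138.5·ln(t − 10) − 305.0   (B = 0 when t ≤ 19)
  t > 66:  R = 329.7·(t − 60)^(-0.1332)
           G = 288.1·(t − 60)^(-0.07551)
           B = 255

0.966

At 13175 K (t = 131.75):
  B = 255 by definition for t > 66.
At 6353 K (t = 63.53):
  B = 138.5·ln(63.53 − 10) − 305.0 = 138.5·ln 53.53 − 305.0 = 138.5·3.9802 − 305.0 = 246.264.
Gain = 246.264 / 255.000 = 0.9657 → 0.966.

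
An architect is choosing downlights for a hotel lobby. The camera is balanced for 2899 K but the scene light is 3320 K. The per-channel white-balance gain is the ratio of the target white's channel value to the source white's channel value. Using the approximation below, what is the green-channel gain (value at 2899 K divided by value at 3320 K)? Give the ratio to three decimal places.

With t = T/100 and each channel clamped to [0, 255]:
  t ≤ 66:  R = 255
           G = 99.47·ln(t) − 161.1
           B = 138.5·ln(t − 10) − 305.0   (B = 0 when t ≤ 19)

At 3320 K (t = 33.2):
  G = 99.47·ln 33.2 − 161.1 = 99.47·3.5025 − 161.1 = 187.299.
At 2899 K (t = 28.99):
  G = 99.47·ln 28.99 − 161.1 = 99.47·3.3670 − 161.1 = 173.811.
Gain = 173.811 / 187.299 = 0.9280 → 0.928.

0.928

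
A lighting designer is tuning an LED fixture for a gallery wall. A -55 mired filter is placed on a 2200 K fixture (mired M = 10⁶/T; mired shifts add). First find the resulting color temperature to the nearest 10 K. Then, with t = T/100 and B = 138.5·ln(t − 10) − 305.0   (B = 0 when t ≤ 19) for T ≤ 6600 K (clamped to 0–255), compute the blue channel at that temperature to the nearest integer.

70

M_in = 10⁶/2200 = 454.55; M_out = 454.55 + (-55) = 399.55.
T_out = 10⁶/399.55 = 2502.8 K → 2500 K; t = 25.
B = 138.5·ln(25 − 10) − 305.0 = 138.5·ln 15 − 305.0 = 138.5·2.7081 − 305.0 = 70.065.
Rounded: 70.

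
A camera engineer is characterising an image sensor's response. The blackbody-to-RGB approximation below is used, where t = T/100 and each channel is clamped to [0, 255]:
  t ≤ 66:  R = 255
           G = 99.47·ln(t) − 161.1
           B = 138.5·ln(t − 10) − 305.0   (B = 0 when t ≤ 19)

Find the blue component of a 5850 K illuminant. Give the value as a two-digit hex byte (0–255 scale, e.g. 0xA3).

t = 5850/100 = 58.5; the t ≤ 66 branch applies.
B = 138.5·ln(58.5 − 10) − 305.0 = 138.5·ln 48.5 − 305.0 = 138.5·3.8816 − 305.0 = 232.597.
Rounded: 233; in hex, 0xE9.

0xE9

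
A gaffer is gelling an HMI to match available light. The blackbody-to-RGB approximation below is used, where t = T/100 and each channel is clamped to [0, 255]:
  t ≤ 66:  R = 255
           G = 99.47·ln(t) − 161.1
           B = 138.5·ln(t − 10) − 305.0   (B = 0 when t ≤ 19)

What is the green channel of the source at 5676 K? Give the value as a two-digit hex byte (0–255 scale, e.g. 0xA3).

t = 5676/100 = 56.76; the t ≤ 66 branch applies.
G = 99.47·ln 56.76 − 161.1 = 99.47·4.0388 − 161.1 = 240.643.
Rounded: 241; in hex, 0xF1.

0xF1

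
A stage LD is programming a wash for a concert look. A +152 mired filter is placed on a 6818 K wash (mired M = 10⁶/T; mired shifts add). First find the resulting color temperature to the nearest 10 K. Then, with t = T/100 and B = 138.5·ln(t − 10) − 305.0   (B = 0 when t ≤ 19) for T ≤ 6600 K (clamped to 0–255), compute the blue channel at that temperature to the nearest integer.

M_in = 10⁶/6818 = 146.67; M_out = 146.67 + (+152) = 298.67.
T_out = 10⁶/298.67 = 3348.2 K → 3350 K; t = 33.5.
B = 138.5·ln(33.5 − 10) − 305.0 = 138.5·ln 23.5 − 305.0 = 138.5·3.1570 − 305.0 = 132.245.
Rounded: 132.

132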